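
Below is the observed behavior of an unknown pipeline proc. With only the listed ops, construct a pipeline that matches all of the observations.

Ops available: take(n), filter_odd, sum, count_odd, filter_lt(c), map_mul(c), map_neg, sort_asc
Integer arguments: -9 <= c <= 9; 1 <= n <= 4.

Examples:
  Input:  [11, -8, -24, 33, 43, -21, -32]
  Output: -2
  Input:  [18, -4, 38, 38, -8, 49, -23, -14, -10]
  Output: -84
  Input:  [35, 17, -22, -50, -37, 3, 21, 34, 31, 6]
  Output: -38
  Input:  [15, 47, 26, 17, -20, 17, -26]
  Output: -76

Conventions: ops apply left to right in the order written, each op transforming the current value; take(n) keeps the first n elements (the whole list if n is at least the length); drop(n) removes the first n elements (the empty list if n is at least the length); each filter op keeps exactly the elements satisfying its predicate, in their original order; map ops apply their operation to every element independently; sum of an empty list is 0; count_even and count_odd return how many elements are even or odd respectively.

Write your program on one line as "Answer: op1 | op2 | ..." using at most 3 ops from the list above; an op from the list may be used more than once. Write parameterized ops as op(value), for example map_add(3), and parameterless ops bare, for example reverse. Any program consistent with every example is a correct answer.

map_neg | sum

Check, running the answer program on each example:
  [11, -8, -24, 33, 43, -21, -32] -> [-11, 8, 24, -33, -43, 21, 32] -> -2
  [18, -4, 38, 38, -8, 49, -23, -14, -10] -> [-18, 4, -38, -38, 8, -49, 23, 14, 10] -> -84
  [35, 17, -22, -50, -37, 3, 21, 34, 31, 6] -> [-35, -17, 22, 50, 37, -3, -21, -34, -31, -6] -> -38
  [15, 47, 26, 17, -20, 17, -26] -> [-15, -47, -26, -17, 20, -17, 26] -> -76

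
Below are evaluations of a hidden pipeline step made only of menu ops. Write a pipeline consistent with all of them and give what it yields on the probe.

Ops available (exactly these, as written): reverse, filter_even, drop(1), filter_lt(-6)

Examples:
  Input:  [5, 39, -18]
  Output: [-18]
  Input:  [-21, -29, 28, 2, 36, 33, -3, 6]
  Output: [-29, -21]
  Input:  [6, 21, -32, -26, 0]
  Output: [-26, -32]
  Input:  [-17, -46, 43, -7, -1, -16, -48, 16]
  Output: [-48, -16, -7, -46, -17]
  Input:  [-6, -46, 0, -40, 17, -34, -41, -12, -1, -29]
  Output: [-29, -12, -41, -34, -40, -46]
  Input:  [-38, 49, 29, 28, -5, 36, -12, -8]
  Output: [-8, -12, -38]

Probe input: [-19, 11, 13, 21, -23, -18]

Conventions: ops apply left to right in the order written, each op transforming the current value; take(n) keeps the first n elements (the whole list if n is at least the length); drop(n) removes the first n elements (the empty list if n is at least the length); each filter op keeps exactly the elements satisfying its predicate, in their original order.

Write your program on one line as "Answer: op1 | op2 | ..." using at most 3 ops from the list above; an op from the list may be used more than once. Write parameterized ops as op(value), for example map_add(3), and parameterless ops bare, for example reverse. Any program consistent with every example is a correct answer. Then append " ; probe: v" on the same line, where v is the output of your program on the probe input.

reverse | filter_lt(-6) ; probe: [-18, -23, -19]

Check, running the answer program on each example:
  [5, 39, -18] -> [-18, 39, 5] -> [-18]
  [-21, -29, 28, 2, 36, 33, -3, 6] -> [6, -3, 33, 36, 2, 28, -29, -21] -> [-29, -21]
  [6, 21, -32, -26, 0] -> [0, -26, -32, 21, 6] -> [-26, -32]
  [-17, -46, 43, -7, -1, -16, -48, 16] -> [16, -48, -16, -1, -7, 43, -46, -17] -> [-48, -16, -7, -46, -17]
  [-6, -46, 0, -40, 17, -34, -41, -12, -1, -29] -> [-29, -1, -12, -41, -34, 17, -40, 0, -46, -6] -> [-29, -12, -41, -34, -40, -46]
  [-38, 49, 29, 28, -5, 36, -12, -8] -> [-8, -12, 36, -5, 28, 29, 49, -38] -> [-8, -12, -38]
  probe: [-19, 11, 13, 21, -23, -18] -> [-18, -23, 21, 13, 11, -19] -> [-18, -23, -19]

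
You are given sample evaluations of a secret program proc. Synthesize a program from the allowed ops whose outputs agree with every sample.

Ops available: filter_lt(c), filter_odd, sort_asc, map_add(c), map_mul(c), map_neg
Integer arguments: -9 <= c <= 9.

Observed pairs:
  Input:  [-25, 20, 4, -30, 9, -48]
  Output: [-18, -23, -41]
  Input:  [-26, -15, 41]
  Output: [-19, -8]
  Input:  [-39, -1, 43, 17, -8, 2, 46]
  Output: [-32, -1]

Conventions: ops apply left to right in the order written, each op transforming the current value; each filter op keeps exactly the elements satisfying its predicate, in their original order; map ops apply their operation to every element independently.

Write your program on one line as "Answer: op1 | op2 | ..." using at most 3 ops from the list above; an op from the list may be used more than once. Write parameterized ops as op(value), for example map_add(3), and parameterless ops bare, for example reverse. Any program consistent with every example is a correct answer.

filter_lt(4) | map_add(7) | filter_lt(4)

Check, running the answer program on each example:
  [-25, 20, 4, -30, 9, -48] -> [-25, -30, -48] -> [-18, -23, -41] -> [-18, -23, -41]
  [-26, -15, 41] -> [-26, -15] -> [-19, -8] -> [-19, -8]
  [-39, -1, 43, 17, -8, 2, 46] -> [-39, -1, -8, 2] -> [-32, 6, -1, 9] -> [-32, -1]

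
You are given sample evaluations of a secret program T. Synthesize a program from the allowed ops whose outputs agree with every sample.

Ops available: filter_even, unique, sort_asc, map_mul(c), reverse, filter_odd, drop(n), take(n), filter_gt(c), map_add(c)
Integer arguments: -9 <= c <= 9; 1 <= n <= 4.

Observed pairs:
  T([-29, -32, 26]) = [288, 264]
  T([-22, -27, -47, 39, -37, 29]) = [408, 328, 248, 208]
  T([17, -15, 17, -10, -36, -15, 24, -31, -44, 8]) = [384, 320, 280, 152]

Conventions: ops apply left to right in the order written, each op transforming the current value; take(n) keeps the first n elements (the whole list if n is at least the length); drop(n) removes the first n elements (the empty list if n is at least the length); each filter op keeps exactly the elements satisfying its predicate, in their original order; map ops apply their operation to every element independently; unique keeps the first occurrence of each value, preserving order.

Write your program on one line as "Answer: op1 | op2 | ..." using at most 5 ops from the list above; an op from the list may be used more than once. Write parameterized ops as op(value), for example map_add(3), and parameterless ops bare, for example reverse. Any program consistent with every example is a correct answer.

map_add(-4) | sort_asc | map_mul(-8) | filter_gt(9) | take(4)

Check, running the answer program on each example:
  [-29, -32, 26] -> [-33, -36, 22] -> [-36, -33, 22] -> [288, 264, -176] -> [288, 264] -> [288, 264]
  [-22, -27, -47, 39, -37, 29] -> [-26, -31, -51, 35, -41, 25] -> [-51, -41, -31, -26, 25, 35] -> [408, 328, 248, 208, -200, -280] -> [408, 328, 248, 208] -> [408, 328, 248, 208]
  [17, -15, 17, -10, -36, -15, 24, -31, -44, 8] -> [13, -19, 13, -14, -40, -19, 20, -35, -48, 4] -> [-48, -40, -35, -19, -19, -14, 4, 13, 13, 20] -> [384, 320, 280, 152, 152, 112, -32, -104, -104, -160] -> [384, 320, 280, 152, 152, 112] -> [384, 320, 280, 152]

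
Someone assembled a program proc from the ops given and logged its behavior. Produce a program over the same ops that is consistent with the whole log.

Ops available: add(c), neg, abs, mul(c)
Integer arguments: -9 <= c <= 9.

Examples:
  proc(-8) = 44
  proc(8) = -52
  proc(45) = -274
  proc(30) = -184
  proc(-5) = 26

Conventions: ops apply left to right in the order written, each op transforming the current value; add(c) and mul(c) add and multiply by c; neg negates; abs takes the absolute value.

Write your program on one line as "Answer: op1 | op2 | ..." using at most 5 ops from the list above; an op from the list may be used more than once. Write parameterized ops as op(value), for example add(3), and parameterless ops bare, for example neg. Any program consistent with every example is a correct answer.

neg | mul(-6) | neg | add(-4)

Check, running the answer program on each example:
  -8 -> 8 -> -48 -> 48 -> 44
  8 -> -8 -> 48 -> -48 -> -52
  45 -> -45 -> 270 -> -270 -> -274
  30 -> -30 -> 180 -> -180 -> -184
  -5 -> 5 -> -30 -> 30 -> 26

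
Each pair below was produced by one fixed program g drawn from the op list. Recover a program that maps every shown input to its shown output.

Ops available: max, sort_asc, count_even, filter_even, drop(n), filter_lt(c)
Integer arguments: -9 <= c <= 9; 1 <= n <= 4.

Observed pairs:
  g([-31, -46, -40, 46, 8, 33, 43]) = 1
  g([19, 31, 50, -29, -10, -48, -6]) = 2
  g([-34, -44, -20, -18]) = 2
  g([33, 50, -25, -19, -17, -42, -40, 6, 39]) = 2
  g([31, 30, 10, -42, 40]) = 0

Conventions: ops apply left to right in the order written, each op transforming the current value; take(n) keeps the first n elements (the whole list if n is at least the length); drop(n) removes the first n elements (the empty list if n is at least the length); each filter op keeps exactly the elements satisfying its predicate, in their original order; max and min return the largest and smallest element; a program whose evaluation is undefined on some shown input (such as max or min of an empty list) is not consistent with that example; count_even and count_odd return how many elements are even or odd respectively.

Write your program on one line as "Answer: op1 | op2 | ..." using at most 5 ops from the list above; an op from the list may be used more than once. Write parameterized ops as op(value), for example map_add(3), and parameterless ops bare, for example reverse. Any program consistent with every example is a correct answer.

filter_lt(-3) | drop(2) | sort_asc | count_even

Check, running the answer program on each example:
  [-31, -46, -40, 46, 8, 33, 43] -> [-31, -46, -40] -> [-40] -> [-40] -> 1
  [19, 31, 50, -29, -10, -48, -6] -> [-29, -10, -48, -6] -> [-48, -6] -> [-48, -6] -> 2
  [-34, -44, -20, -18] -> [-34, -44, -20, -18] -> [-20, -18] -> [-20, -18] -> 2
  [33, 50, -25, -19, -17, -42, -40, 6, 39] -> [-25, -19, -17, -42, -40] -> [-17, -42, -40] -> [-42, -40, -17] -> 2
  [31, 30, 10, -42, 40] -> [-42] -> [] -> [] -> 0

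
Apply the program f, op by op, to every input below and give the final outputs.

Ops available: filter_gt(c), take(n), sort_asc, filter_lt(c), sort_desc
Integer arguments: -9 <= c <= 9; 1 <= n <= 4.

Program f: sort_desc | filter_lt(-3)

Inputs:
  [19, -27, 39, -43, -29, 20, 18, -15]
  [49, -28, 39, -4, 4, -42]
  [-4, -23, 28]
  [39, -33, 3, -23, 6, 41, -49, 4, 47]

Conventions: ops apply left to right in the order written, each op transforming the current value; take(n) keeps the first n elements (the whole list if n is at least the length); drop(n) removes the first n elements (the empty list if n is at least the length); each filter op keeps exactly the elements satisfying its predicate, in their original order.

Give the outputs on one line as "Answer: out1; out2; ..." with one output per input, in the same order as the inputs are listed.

Execution, op by op:
  [19, -27, 39, -43, -29, 20, 18, -15] -> [39, 20, 19, 18, -15, -27, -29, -43] -> [-15, -27, -29, -43]
  [49, -28, 39, -4, 4, -42] -> [49, 39, 4, -4, -28, -42] -> [-4, -28, -42]
  [-4, -23, 28] -> [28, -4, -23] -> [-4, -23]
  [39, -33, 3, -23, 6, 41, -49, 4, 47] -> [47, 41, 39, 6, 4, 3, -23, -33, -49] -> [-23, -33, -49]

[-15, -27, -29, -43]; [-4, -28, -42]; [-4, -23]; [-23, -33, -49]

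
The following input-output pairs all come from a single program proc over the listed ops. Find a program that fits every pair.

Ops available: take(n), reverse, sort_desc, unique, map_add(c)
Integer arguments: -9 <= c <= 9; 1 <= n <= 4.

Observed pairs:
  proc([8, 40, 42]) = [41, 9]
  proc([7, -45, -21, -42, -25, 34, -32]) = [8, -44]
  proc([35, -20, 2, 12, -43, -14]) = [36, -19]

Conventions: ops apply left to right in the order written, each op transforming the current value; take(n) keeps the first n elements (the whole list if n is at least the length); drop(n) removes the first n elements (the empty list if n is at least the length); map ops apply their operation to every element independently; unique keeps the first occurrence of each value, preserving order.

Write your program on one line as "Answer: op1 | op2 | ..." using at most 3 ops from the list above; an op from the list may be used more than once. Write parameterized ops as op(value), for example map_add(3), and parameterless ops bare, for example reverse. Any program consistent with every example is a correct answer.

map_add(1) | take(2) | sort_desc

Check, running the answer program on each example:
  [8, 40, 42] -> [9, 41, 43] -> [9, 41] -> [41, 9]
  [7, -45, -21, -42, -25, 34, -32] -> [8, -44, -20, -41, -24, 35, -31] -> [8, -44] -> [8, -44]
  [35, -20, 2, 12, -43, -14] -> [36, -19, 3, 13, -42, -13] -> [36, -19] -> [36, -19]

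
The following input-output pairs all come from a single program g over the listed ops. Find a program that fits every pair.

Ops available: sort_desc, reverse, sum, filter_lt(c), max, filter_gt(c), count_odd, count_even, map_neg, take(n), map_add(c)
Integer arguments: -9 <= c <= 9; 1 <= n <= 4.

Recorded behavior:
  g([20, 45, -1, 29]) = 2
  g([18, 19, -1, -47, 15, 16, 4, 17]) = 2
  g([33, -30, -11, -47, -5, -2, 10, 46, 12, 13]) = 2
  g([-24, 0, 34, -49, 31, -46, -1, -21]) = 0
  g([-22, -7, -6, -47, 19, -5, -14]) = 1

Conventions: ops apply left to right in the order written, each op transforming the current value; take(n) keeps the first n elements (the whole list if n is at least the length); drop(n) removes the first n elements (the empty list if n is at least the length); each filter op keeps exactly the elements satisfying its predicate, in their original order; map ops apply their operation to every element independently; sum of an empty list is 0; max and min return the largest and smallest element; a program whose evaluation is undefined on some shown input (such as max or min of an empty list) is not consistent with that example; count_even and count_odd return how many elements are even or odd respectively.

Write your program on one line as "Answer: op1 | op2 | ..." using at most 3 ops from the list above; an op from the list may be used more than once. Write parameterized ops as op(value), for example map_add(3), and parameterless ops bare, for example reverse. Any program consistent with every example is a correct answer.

take(3) | count_odd

Check, running the answer program on each example:
  [20, 45, -1, 29] -> [20, 45, -1] -> 2
  [18, 19, -1, -47, 15, 16, 4, 17] -> [18, 19, -1] -> 2
  [33, -30, -11, -47, -5, -2, 10, 46, 12, 13] -> [33, -30, -11] -> 2
  [-24, 0, 34, -49, 31, -46, -1, -21] -> [-24, 0, 34] -> 0
  [-22, -7, -6, -47, 19, -5, -14] -> [-22, -7, -6] -> 1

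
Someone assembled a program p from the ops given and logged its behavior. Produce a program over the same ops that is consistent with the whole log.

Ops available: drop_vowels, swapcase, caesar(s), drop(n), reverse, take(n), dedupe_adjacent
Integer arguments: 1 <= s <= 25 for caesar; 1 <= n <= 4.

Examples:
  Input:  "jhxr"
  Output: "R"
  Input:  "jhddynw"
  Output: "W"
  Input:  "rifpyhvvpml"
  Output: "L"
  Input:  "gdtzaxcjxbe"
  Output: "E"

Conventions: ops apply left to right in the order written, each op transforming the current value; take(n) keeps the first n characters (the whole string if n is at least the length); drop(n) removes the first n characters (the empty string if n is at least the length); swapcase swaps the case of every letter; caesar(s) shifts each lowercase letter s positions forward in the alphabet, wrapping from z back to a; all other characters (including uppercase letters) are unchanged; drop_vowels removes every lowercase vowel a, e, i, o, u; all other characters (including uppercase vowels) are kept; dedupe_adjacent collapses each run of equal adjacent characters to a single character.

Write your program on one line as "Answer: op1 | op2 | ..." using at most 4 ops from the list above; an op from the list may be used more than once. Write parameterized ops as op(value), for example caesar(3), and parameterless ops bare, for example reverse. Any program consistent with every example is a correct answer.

swapcase | dedupe_adjacent | reverse | take(1)

Check, running the answer program on each example:
  "jhxr" -> "JHXR" -> "JHXR" -> "RXHJ" -> "R"
  "jhddynw" -> "JHDDYNW" -> "JHDYNW" -> "WNYDHJ" -> "W"
  "rifpyhvvpml" -> "RIFPYHVVPML" -> "RIFPYHVPML" -> "LMPVHYPFIR" -> "L"
  "gdtzaxcjxbe" -> "GDTZAXCJXBE" -> "GDTZAXCJXBE" -> "EBXJCXAZTDG" -> "E"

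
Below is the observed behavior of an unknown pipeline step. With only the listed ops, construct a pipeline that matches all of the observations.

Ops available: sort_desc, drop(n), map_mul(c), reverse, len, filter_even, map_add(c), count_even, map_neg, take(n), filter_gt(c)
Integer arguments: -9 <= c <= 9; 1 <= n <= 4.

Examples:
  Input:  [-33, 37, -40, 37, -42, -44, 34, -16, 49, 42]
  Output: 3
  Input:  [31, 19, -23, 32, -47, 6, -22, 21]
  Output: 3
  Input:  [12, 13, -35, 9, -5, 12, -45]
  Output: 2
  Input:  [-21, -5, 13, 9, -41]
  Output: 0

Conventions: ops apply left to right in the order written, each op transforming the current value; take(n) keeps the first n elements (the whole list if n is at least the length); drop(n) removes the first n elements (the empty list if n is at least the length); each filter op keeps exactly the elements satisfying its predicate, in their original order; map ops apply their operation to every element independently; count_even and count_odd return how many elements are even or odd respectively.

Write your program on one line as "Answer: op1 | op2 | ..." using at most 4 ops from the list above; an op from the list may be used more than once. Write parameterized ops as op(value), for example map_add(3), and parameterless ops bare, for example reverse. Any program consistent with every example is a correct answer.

filter_even | take(3) | count_even

Check, running the answer program on each example:
  [-33, 37, -40, 37, -42, -44, 34, -16, 49, 42] -> [-40, -42, -44, 34, -16, 42] -> [-40, -42, -44] -> 3
  [31, 19, -23, 32, -47, 6, -22, 21] -> [32, 6, -22] -> [32, 6, -22] -> 3
  [12, 13, -35, 9, -5, 12, -45] -> [12, 12] -> [12, 12] -> 2
  [-21, -5, 13, 9, -41] -> [] -> [] -> 0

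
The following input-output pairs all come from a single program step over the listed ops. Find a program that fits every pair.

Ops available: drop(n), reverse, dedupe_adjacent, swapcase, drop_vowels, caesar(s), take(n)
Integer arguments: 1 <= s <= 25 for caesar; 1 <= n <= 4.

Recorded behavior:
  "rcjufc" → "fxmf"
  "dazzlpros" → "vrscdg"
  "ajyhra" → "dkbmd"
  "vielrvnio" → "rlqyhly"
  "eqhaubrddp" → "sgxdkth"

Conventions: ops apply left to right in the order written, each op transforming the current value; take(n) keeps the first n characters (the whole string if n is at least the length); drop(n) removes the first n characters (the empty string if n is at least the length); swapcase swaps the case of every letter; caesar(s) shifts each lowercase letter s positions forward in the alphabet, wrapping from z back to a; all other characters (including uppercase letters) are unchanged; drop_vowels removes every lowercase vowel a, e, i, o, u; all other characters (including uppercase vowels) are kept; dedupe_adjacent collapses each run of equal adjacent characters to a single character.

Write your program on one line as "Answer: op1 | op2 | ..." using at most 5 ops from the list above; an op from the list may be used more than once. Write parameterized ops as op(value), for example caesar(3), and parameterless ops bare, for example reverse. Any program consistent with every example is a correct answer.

reverse | caesar(3) | drop_vowels | dedupe_adjacent

Check, running the answer program on each example:
  "rcjufc" -> "cfujcr" -> "fixmfu" -> "fxmf" -> "fxmf"
  "dazzlpros" -> "sorplzzad" -> "vrusoccdg" -> "vrsccdg" -> "vrscdg"
  "ajyhra" -> "arhyja" -> "dukbmd" -> "dkbmd" -> "dkbmd"
  "vielrvnio" -> "oinvrleiv" -> "rlqyuohly" -> "rlqyhly" -> "rlqyhly"
  "eqhaubrddp" -> "pddrbuahqe" -> "sgguexdkth" -> "sggxdkth" -> "sgxdkth"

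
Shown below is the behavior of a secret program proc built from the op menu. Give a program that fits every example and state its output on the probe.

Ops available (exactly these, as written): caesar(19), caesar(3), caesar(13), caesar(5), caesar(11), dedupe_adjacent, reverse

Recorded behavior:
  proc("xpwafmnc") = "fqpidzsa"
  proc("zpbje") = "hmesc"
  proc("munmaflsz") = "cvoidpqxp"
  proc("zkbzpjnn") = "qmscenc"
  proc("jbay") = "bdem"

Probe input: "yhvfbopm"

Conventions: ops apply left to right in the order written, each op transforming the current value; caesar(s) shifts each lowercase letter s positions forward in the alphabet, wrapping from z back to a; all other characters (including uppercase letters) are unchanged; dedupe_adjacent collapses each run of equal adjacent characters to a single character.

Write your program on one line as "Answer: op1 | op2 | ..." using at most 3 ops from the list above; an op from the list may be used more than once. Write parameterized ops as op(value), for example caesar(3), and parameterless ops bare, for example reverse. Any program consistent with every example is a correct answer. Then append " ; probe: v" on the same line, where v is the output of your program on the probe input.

dedupe_adjacent | reverse | caesar(3) ; probe: "psreiykb"

Check, running the answer program on each example:
  "xpwafmnc" -> "xpwafmnc" -> "cnmfawpx" -> "fqpidzsa"
  "zpbje" -> "zpbje" -> "ejbpz" -> "hmesc"
  "munmaflsz" -> "munmaflsz" -> "zslfamnum" -> "cvoidpqxp"
  "zkbzpjnn" -> "zkbzpjn" -> "njpzbkz" -> "qmscenc"
  "jbay" -> "jbay" -> "yabj" -> "bdem"
  probe: "yhvfbopm" -> "yhvfbopm" -> "mpobfvhy" -> "psreiykb"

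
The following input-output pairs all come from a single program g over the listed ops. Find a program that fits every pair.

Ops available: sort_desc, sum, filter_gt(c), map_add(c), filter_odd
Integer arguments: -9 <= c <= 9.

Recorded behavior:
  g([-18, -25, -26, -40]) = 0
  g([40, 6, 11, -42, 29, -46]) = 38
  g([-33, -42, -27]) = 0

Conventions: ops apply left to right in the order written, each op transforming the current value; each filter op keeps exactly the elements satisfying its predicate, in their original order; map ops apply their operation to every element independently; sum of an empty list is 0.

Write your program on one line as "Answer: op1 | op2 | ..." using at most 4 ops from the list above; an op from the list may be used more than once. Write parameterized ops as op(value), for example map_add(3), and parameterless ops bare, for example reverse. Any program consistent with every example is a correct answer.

filter_gt(5) | filter_odd | map_add(-1) | sum

Check, running the answer program on each example:
  [-18, -25, -26, -40] -> [] -> [] -> [] -> 0
  [40, 6, 11, -42, 29, -46] -> [40, 6, 11, 29] -> [11, 29] -> [10, 28] -> 38
  [-33, -42, -27] -> [] -> [] -> [] -> 0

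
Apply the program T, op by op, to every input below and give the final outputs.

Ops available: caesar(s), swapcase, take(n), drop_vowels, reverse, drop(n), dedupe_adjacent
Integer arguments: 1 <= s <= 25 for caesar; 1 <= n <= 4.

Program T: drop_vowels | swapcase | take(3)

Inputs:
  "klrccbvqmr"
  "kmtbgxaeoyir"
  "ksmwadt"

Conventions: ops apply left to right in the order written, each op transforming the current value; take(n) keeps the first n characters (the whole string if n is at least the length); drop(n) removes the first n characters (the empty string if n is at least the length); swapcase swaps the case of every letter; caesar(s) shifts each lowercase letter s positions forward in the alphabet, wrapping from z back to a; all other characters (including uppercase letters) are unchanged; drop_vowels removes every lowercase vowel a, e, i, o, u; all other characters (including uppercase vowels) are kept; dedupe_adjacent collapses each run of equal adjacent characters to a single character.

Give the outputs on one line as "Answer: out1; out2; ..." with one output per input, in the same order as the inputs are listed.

"KLR"; "KMT"; "KSM"

Execution, op by op:
  "klrccbvqmr" -> "klrccbvqmr" -> "KLRCCBVQMR" -> "KLR"
  "kmtbgxaeoyir" -> "kmtbgxyr" -> "KMTBGXYR" -> "KMT"
  "ksmwadt" -> "ksmwdt" -> "KSMWDT" -> "KSM"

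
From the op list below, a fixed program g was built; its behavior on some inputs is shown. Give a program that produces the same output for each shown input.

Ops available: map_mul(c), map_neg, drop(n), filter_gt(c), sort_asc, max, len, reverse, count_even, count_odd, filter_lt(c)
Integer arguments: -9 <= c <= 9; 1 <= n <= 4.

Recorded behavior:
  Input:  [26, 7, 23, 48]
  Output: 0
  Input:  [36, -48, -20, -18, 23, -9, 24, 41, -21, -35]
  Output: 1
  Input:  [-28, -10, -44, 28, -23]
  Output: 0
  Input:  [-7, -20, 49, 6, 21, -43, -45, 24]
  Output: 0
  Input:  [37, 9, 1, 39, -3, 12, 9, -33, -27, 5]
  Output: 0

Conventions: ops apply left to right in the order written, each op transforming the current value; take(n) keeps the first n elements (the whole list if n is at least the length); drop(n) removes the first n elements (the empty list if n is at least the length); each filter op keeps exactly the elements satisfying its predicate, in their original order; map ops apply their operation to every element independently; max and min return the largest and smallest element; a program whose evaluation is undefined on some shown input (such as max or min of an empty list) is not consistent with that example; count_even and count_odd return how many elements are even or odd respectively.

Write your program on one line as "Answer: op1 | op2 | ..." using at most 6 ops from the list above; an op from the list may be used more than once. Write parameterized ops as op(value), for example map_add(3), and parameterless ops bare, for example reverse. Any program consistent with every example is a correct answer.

drop(3) | map_neg | sort_asc | filter_gt(6) | count_even

Check, running the answer program on each example:
  [26, 7, 23, 48] -> [48] -> [-48] -> [-48] -> [] -> 0
  [36, -48, -20, -18, 23, -9, 24, 41, -21, -35] -> [-18, 23, -9, 24, 41, -21, -35] -> [18, -23, 9, -24, -41, 21, 35] -> [-41, -24, -23, 9, 18, 21, 35] -> [9, 18, 21, 35] -> 1
  [-28, -10, -44, 28, -23] -> [28, -23] -> [-28, 23] -> [-28, 23] -> [23] -> 0
  [-7, -20, 49, 6, 21, -43, -45, 24] -> [6, 21, -43, -45, 24] -> [-6, -21, 43, 45, -24] -> [-24, -21, -6, 43, 45] -> [43, 45] -> 0
  [37, 9, 1, 39, -3, 12, 9, -33, -27, 5] -> [39, -3, 12, 9, -33, -27, 5] -> [-39, 3, -12, -9, 33, 27, -5] -> [-39, -12, -9, -5, 3, 27, 33] -> [27, 33] -> 0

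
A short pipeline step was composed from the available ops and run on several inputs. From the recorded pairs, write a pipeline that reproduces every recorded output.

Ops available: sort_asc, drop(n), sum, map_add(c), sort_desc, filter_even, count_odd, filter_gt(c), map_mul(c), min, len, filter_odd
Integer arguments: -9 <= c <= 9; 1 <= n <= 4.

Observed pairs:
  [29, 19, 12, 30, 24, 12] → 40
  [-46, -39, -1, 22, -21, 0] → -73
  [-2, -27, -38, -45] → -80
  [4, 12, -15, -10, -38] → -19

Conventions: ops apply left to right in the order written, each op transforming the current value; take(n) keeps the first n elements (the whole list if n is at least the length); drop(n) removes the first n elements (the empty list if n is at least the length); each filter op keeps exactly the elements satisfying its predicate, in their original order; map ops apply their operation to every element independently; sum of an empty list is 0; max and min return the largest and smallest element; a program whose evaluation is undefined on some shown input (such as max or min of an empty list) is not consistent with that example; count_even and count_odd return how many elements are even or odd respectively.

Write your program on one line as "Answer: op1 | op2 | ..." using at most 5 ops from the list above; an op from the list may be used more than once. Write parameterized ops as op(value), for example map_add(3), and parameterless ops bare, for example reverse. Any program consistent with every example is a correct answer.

map_add(-4) | filter_odd | sort_desc | sum

Check, running the answer program on each example:
  [29, 19, 12, 30, 24, 12] -> [25, 15, 8, 26, 20, 8] -> [25, 15] -> [25, 15] -> 40
  [-46, -39, -1, 22, -21, 0] -> [-50, -43, -5, 18, -25, -4] -> [-43, -5, -25] -> [-5, -25, -43] -> -73
  [-2, -27, -38, -45] -> [-6, -31, -42, -49] -> [-31, -49] -> [-31, -49] -> -80
  [4, 12, -15, -10, -38] -> [0, 8, -19, -14, -42] -> [-19] -> [-19] -> -19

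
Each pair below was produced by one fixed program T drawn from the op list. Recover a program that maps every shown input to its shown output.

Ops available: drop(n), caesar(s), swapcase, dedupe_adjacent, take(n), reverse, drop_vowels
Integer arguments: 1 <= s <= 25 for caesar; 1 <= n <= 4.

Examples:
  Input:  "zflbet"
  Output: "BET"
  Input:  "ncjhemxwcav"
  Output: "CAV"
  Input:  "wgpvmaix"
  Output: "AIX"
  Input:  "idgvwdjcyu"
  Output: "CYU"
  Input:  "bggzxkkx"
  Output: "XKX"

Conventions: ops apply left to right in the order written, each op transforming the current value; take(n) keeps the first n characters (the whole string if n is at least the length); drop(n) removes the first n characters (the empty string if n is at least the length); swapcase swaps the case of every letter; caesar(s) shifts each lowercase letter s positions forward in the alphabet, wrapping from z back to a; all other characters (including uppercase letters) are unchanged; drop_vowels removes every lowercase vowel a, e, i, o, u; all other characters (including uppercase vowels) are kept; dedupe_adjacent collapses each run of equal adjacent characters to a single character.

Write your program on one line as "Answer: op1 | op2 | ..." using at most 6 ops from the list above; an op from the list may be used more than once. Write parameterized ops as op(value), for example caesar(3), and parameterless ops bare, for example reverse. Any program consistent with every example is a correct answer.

swapcase | dedupe_adjacent | reverse | take(3) | reverse

Check, running the answer program on each example:
  "zflbet" -> "ZFLBET" -> "ZFLBET" -> "TEBLFZ" -> "TEB" -> "BET"
  "ncjhemxwcav" -> "NCJHEMXWCAV" -> "NCJHEMXWCAV" -> "VACWXMEHJCN" -> "VAC" -> "CAV"
  "wgpvmaix" -> "WGPVMAIX" -> "WGPVMAIX" -> "XIAMVPGW" -> "XIA" -> "AIX"
  "idgvwdjcyu" -> "IDGVWDJCYU" -> "IDGVWDJCYU" -> "UYCJDWVGDI" -> "UYC" -> "CYU"
  "bggzxkkx" -> "BGGZXKKX" -> "BGZXKX" -> "XKXZGB" -> "XKX" -> "XKX"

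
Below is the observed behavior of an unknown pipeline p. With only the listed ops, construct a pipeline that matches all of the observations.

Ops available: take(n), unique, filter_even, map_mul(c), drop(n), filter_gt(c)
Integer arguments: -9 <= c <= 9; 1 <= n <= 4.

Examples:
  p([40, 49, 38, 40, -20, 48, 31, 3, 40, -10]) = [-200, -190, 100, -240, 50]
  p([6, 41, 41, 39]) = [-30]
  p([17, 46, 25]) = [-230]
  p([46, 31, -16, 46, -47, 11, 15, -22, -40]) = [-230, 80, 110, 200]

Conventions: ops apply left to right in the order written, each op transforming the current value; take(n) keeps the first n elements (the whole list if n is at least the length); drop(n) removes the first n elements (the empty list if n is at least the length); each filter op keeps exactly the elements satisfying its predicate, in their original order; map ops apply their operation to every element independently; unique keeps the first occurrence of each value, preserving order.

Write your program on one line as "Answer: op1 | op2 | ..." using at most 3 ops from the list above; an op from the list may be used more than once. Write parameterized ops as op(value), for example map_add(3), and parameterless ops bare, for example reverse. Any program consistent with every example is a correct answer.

filter_even | unique | map_mul(-5)

Check, running the answer program on each example:
  [40, 49, 38, 40, -20, 48, 31, 3, 40, -10] -> [40, 38, 40, -20, 48, 40, -10] -> [40, 38, -20, 48, -10] -> [-200, -190, 100, -240, 50]
  [6, 41, 41, 39] -> [6] -> [6] -> [-30]
  [17, 46, 25] -> [46] -> [46] -> [-230]
  [46, 31, -16, 46, -47, 11, 15, -22, -40] -> [46, -16, 46, -22, -40] -> [46, -16, -22, -40] -> [-230, 80, 110, 200]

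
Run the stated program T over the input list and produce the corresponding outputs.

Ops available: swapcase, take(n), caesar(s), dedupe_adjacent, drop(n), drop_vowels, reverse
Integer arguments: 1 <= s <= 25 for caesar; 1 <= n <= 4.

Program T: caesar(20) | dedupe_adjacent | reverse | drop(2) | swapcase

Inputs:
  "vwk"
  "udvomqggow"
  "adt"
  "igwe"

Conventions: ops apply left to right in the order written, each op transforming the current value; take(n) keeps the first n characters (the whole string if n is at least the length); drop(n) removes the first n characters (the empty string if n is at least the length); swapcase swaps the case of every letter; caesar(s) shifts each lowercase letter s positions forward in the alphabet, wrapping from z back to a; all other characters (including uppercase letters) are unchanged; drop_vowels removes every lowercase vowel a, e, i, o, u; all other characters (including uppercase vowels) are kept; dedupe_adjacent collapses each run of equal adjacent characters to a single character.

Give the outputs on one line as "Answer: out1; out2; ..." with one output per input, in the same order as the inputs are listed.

"P"; "AKGIPXO"; "U"; "AC"

Execution, op by op:
  "vwk" -> "pqe" -> "pqe" -> "eqp" -> "p" -> "P"
  "udvomqggow" -> "oxpigkaaiq" -> "oxpigkaiq" -> "qiakgipxo" -> "akgipxo" -> "AKGIPXO"
  "adt" -> "uxn" -> "uxn" -> "nxu" -> "u" -> "U"
  "igwe" -> "caqy" -> "caqy" -> "yqac" -> "ac" -> "AC"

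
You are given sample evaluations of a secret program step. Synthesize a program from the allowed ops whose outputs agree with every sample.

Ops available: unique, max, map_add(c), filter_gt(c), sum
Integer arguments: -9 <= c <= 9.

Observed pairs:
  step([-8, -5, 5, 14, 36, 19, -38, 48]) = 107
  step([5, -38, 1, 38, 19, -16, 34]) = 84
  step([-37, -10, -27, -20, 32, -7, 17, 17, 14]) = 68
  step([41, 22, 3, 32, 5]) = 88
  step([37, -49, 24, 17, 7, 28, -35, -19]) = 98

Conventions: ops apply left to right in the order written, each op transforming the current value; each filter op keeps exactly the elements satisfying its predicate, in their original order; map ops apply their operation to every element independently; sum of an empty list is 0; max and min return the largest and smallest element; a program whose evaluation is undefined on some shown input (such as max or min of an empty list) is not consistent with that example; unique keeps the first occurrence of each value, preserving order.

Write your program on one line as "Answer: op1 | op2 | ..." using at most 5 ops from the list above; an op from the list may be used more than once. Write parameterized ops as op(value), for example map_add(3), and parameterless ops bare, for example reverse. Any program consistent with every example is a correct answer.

filter_gt(-2) | map_add(-3) | filter_gt(-1) | sum

Check, running the answer program on each example:
  [-8, -5, 5, 14, 36, 19, -38, 48] -> [5, 14, 36, 19, 48] -> [2, 11, 33, 16, 45] -> [2, 11, 33, 16, 45] -> 107
  [5, -38, 1, 38, 19, -16, 34] -> [5, 1, 38, 19, 34] -> [2, -2, 35, 16, 31] -> [2, 35, 16, 31] -> 84
  [-37, -10, -27, -20, 32, -7, 17, 17, 14] -> [32, 17, 17, 14] -> [29, 14, 14, 11] -> [29, 14, 14, 11] -> 68
  [41, 22, 3, 32, 5] -> [41, 22, 3, 32, 5] -> [38, 19, 0, 29, 2] -> [38, 19, 0, 29, 2] -> 88
  [37, -49, 24, 17, 7, 28, -35, -19] -> [37, 24, 17, 7, 28] -> [34, 21, 14, 4, 25] -> [34, 21, 14, 4, 25] -> 98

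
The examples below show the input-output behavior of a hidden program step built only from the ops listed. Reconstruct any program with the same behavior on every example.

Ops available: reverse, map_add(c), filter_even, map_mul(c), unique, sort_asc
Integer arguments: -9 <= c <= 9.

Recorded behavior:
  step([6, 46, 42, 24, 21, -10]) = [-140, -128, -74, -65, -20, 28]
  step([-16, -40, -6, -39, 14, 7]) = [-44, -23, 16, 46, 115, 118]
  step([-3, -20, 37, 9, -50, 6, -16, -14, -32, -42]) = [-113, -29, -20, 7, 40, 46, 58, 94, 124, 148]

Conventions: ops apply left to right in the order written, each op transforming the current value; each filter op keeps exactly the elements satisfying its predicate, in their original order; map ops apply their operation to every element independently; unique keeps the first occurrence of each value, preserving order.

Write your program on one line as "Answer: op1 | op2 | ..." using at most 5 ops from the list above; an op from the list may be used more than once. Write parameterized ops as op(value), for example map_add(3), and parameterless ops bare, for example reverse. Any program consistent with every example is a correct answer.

sort_asc | map_mul(-3) | reverse | map_add(-2)

Check, running the answer program on each example:
  [6, 46, 42, 24, 21, -10] -> [-10, 6, 21, 24, 42, 46] -> [30, -18, -63, -72, -126, -138] -> [-138, -126, -72, -63, -18, 30] -> [-140, -128, -74, -65, -20, 28]
  [-16, -40, -6, -39, 14, 7] -> [-40, -39, -16, -6, 7, 14] -> [120, 117, 48, 18, -21, -42] -> [-42, -21, 18, 48, 117, 120] -> [-44, -23, 16, 46, 115, 118]
  [-3, -20, 37, 9, -50, 6, -16, -14, -32, -42] -> [-50, -42, -32, -20, -16, -14, -3, 6, 9, 37] -> [150, 126, 96, 60, 48, 42, 9, -18, -27, -111] -> [-111, -27, -18, 9, 42, 48, 60, 96, 126, 150] -> [-113, -29, -20, 7, 40, 46, 58, 94, 124, 148]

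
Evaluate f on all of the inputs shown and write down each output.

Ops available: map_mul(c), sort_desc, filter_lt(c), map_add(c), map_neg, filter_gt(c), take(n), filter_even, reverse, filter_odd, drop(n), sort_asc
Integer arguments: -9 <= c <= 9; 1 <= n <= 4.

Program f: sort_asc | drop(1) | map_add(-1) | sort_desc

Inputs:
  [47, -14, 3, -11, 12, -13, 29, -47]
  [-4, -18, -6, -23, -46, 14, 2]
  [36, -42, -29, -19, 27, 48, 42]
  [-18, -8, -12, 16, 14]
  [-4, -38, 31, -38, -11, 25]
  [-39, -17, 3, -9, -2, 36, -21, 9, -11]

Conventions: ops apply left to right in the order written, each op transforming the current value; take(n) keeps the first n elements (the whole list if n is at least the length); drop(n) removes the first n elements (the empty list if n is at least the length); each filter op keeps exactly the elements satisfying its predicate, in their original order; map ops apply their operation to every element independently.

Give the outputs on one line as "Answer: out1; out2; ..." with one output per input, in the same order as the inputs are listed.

Execution, op by op:
  [47, -14, 3, -11, 12, -13, 29, -47] -> [-47, -14, -13, -11, 3, 12, 29, 47] -> [-14, -13, -11, 3, 12, 29, 47] -> [-15, -14, -12, 2, 11, 28, 46] -> [46, 28, 11, 2, -12, -14, -15]
  [-4, -18, -6, -23, -46, 14, 2] -> [-46, -23, -18, -6, -4, 2, 14] -> [-23, -18, -6, -4, 2, 14] -> [-24, -19, -7, -5, 1, 13] -> [13, 1, -5, -7, -19, -24]
  [36, -42, -29, -19, 27, 48, 42] -> [-42, -29, -19, 27, 36, 42, 48] -> [-29, -19, 27, 36, 42, 48] -> [-30, -20, 26, 35, 41, 47] -> [47, 41, 35, 26, -20, -30]
  [-18, -8, -12, 16, 14] -> [-18, -12, -8, 14, 16] -> [-12, -8, 14, 16] -> [-13, -9, 13, 15] -> [15, 13, -9, -13]
  [-4, -38, 31, -38, -11, 25] -> [-38, -38, -11, -4, 25, 31] -> [-38, -11, -4, 25, 31] -> [-39, -12, -5, 24, 30] -> [30, 24, -5, -12, -39]
  [-39, -17, 3, -9, -2, 36, -21, 9, -11] -> [-39, -21, -17, -11, -9, -2, 3, 9, 36] -> [-21, -17, -11, -9, -2, 3, 9, 36] -> [-22, -18, -12, -10, -3, 2, 8, 35] -> [35, 8, 2, -3, -10, -12, -18, -22]

[46, 28, 11, 2, -12, -14, -15]; [13, 1, -5, -7, -19, -24]; [47, 41, 35, 26, -20, -30]; [15, 13, -9, -13]; [30, 24, -5, -12, -39]; [35, 8, 2, -3, -10, -12, -18, -22]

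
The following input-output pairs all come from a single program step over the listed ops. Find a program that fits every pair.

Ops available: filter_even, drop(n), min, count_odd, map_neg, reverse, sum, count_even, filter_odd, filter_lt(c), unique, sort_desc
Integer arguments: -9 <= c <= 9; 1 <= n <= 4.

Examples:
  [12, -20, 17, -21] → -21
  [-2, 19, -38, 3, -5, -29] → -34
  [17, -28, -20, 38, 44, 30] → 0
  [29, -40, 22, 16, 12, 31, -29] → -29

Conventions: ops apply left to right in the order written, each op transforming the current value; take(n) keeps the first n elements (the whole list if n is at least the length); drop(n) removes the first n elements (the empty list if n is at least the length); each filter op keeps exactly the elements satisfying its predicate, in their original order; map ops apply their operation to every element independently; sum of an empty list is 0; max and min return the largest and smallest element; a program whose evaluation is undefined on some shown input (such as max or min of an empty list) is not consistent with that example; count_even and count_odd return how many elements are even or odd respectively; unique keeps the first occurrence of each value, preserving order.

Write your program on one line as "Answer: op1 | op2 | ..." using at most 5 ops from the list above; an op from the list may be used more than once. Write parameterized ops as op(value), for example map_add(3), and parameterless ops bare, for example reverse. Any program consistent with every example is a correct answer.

filter_odd | drop(1) | filter_lt(-1) | sum

Check, running the answer program on each example:
  [12, -20, 17, -21] -> [17, -21] -> [-21] -> [-21] -> -21
  [-2, 19, -38, 3, -5, -29] -> [19, 3, -5, -29] -> [3, -5, -29] -> [-5, -29] -> -34
  [17, -28, -20, 38, 44, 30] -> [17] -> [] -> [] -> 0
  [29, -40, 22, 16, 12, 31, -29] -> [29, 31, -29] -> [31, -29] -> [-29] -> -29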